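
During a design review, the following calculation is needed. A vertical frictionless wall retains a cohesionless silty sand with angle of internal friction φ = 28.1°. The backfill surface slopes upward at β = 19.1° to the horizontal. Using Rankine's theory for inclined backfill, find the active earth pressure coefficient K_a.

K_a = cos β · (cos β − √(cos²β − cos²φ)) / (cos β + √(cos²β − cos²φ)).
cos β = 0.9449, cos φ = 0.8821, √(cos²β − cos²φ) = 0.3388.
K_a = 0.9449 × (0.9449 − 0.3388)/(0.9449 + 0.3388) = 0.4462.

0.446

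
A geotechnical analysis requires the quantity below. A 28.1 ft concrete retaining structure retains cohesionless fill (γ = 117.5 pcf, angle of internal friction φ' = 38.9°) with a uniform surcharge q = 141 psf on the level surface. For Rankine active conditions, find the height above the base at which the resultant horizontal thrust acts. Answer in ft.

9.74 ft

K_a = 0.2285.
Triangular part P₁ = ½K_aγH² = 10600 at H/3 = 9.367 ft; rectangular part P₂ = K_a q H = 905.5 at H/2 = 14.05 ft.
ȳ = (P₁·9.367 + P₂·14.05)/(P₁+P₂) = 9.735 ft.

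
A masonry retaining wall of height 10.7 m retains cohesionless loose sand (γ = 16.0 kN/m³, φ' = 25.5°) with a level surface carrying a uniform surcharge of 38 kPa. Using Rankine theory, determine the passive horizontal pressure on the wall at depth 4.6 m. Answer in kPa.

K_p = (1 + sin φ)/(1 − sin φ) = 2.512.
σ_v = γz + q = 16.0 × 4.6 + 38 = 111.6 kPa.
σ_h = K_p σ_v = 2.512 × 111.6 = 280.3 kPa.

280 kPa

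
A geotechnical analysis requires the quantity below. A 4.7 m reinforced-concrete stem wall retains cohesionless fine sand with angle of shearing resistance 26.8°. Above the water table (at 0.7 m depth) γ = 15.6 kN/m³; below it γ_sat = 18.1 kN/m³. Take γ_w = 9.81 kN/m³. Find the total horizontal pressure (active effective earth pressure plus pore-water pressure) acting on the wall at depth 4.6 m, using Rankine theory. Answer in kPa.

K_a = (1 − sin φ)/(1 + sin φ) = 0.3785.
γ' = 18.1 − 9.81 = 8.290 kN/m³.
Effective vertical stress at 4.6 m: σ'_v = 15.6×0.7 + 8.290×3.90 = 43.25 kPa.
σ'_h = K_a σ'_v = 0.3785 × 43.25 = 16.37 kPa; u = γ_w × 3.90 = 38.26 kPa.
Total σ_h = 16.37 + 38.26 = 54.63 kPa.

54.6 kPa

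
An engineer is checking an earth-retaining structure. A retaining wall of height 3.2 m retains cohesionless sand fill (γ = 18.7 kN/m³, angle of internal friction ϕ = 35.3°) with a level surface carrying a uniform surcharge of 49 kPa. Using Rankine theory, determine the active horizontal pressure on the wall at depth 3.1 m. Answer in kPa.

28.6 kPa

K_a = (1 − sin φ)/(1 + sin φ) = 0.2675.
σ_v = γz + q = 18.7 × 3.1 + 49 = 107.0 kPa.
σ_h = K_a σ_v = 0.2675 × 107.0 = 28.62 kPa.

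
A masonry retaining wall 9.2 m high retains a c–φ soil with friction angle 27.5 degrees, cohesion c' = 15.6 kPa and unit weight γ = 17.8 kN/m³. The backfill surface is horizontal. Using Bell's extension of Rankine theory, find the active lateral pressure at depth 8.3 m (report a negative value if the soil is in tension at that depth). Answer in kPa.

K_a = (1 − sin φ)/(1 + sin φ) = 0.3682.
σ_a = K_a γ z − 2c√K_a = 0.3682×17.8×8.3 − 2×15.6×0.6068 = 35.47 kPa.

35.5 kPa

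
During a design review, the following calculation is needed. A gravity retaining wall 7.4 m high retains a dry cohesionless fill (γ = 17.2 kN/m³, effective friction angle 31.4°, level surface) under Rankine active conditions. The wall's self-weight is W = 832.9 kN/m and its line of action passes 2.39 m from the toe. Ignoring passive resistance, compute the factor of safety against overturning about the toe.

5.44

K_a = tan²(45° − 31.4°/2) = 0.3149.
P_a = ½K_aγH² = 0.5×0.3149×17.2×7.4² = 148.3 kN/m, acting at H/3 = 2.467 m above the base.
Overturning moment M_o = P_a × H/3 = 148.3 × 2.467 = 365.8.
Resisting moment M_r = W × 2.39 = 832.9 × 2.39 = 1991.
FS_overturning = M_r/M_o = 1991/365.8 = 5.442.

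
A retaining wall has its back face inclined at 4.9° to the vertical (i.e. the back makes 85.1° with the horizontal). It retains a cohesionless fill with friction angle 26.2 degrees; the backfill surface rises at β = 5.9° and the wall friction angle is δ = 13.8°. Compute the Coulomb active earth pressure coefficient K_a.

0.418

K_a = sin²(α+φ) / [sin²α · sin(α−δ) · (1 + √{sin(φ+δ)sin(φ−β) / (sin(α−δ)sin(α+β))})²].
With α = 85.1°, φ = 26.2°, δ = 13.8°, β = 5.9°: K_a = 0.4185.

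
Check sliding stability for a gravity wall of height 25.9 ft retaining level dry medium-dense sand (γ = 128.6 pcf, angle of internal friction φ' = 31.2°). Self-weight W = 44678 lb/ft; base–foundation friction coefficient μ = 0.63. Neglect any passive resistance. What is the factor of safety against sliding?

K_a = tan²(45° − 31.2°/2) = 0.3175.
P_a = ½K_aγH² = 0.5×0.3175×128.6×25.9² = 13690 lb/ft, acting at H/3 = 8.633 ft above the base.
FS_sliding = μW / P_a = 0.63×44678 / 13690 = 2.055.

2.06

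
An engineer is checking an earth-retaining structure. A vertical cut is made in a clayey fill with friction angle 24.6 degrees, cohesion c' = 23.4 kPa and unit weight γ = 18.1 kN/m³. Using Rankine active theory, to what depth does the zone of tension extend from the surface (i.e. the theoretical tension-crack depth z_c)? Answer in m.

K_a = tan²(45° − 24.6°/2) = 0.4121; √K_a = 0.6420.
The active pressure is zero where K_a γ z = 2c√K_a, so z_c = 2c/(γ√K_a) = 2×23.4/(18.1×0.6420) = 4.028 m.

4.03 m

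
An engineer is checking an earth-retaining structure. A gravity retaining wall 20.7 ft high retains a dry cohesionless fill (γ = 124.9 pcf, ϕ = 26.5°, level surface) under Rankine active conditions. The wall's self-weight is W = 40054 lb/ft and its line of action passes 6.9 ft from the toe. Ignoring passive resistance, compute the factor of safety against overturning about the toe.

K_a = tan²(45° − 26.5°/2) = 0.3829.
P_a = ½K_aγH² = 0.5×0.3829×124.9×20.7² = 10250 lb/ft, acting at H/3 = 6.900 ft above the base.
Overturning moment M_o = P_a × H/3 = 10250 × 6.900 = 70700.
Resisting moment M_r = W × 6.9 = 40054 × 6.9 = 276400.
FS_overturning = M_r/M_o = 276400/70700 = 3.909.

3.91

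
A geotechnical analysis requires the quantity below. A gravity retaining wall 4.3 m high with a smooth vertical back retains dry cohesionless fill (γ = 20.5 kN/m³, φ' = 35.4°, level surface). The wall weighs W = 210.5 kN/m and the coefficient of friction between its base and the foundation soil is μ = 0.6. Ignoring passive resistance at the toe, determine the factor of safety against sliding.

K_a = tan²(45° − 35.4°/2) = 0.2664.
P_a = ½K_aγH² = 0.5×0.2664×20.5×4.3² = 50.49 kN/m, acting at H/3 = 1.433 m above the base.
FS_sliding = μW / P_a = 0.6×210.5 / 50.49 = 2.502.

2.50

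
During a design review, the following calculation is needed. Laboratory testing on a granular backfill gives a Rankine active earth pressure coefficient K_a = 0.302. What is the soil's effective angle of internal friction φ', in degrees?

32.4°

K_a = tan²(45° − φ/2) ⇒ 45° − φ/2 = arctan(√0.302) = 28.79°.
φ = 2(45° − 28.79°) = 32.42°.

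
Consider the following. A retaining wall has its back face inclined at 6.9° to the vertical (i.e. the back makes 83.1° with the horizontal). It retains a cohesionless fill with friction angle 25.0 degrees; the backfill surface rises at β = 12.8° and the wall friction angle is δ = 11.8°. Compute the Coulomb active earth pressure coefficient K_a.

0.518

K_a = sin²(α+φ) / [sin²α · sin(α−δ) · (1 + √{sin(φ+δ)sin(φ−β) / (sin(α−δ)sin(α+β))})²].
With α = 83.1°, φ = 25.0°, δ = 11.8°, β = 12.8°: K_a = 0.5182.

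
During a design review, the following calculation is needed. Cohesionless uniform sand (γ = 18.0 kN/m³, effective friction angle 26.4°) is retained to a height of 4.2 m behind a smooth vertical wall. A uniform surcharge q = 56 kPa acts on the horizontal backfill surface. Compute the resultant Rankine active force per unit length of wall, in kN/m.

151 kN/m

K_a = tan²(45° − φ/2) = 0.3844.
Soil triangle: ½ K_a γ H² = 0.5×0.3844×18.0×4.2² = 61.03 kN/m.
Surcharge rectangle: K_a q H = 0.3844×56×4.2 = 90.42 kN/m.
Total = 61.03 + 90.42 = 151.5 kN/m.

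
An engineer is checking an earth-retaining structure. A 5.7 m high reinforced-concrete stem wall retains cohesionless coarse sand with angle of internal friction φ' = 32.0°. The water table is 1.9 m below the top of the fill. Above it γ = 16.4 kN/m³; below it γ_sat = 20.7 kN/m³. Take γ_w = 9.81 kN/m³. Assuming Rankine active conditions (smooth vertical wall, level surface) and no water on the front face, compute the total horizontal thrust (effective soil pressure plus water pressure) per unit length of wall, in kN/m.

140 kN/m

K_a = tan²(45° − φ/2) = 0.3073.
γ' = 20.7 − 9.81 = 10.89 kN/m³. Depth below WT = 3.8 m.
σ'_h at WT = K_a γ d_w = 9.574 kPa; at base = 9.574 + K_a γ' × 3.8 = 22.29 kPa.
P₁ (0–1.9 m) = ½×9.574×1.9 = 9.095. P₂ (1.9–5.7 m) = ½(9.574+22.29)×3.8 = 60.54.
P_w = ½ γ_w h₂² = 0.5×9.81×3.8² = 70.83. Total = 9.095+60.54+70.83 = 140.5 kN/m.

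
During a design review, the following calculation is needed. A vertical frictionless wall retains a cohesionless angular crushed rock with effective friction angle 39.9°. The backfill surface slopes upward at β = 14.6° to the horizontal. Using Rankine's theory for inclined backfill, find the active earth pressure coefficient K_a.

K_a = cos β · (cos β − √(cos²β − cos²φ)) / (cos β + √(cos²β − cos²φ)).
cos β = 0.9677, cos φ = 0.7672, √(cos²β − cos²φ) = 0.5898.
K_a = 0.9677 × (0.9677 − 0.5898)/(0.9677 + 0.5898) = 0.2348.

0.235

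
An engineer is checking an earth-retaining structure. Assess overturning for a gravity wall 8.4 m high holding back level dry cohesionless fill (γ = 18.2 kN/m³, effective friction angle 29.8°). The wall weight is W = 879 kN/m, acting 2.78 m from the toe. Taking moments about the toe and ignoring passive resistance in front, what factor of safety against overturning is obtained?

4.04

K_a = tan²(45° − 29.8°/2) = 0.3360.
P_a = ½K_aγH² = 0.5×0.3360×18.2×8.4² = 215.8 kN/m, acting at H/3 = 2.800 m above the base.
Overturning moment M_o = P_a × H/3 = 215.8 × 2.800 = 604.1.
Resisting moment M_r = W × 2.78 = 879 × 2.78 = 2444.
FS_overturning = M_r/M_o = 2444/604.1 = 4.045.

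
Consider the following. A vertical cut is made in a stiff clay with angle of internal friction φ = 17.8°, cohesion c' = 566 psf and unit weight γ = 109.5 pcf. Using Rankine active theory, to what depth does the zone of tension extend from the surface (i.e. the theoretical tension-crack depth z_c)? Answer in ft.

14.2 ft

K_a = tan²(45° − 17.8°/2) = 0.5318; √K_a = 0.7292.
The active pressure is zero where K_a γ z = 2c√K_a, so z_c = 2c/(γ√K_a) = 2×566/(109.5×0.7292) = 14.18 ft.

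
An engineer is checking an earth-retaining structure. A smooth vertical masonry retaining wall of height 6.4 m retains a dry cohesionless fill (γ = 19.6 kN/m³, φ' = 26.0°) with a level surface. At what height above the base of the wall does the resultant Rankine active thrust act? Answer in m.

K_a = 0.3905.
The pressure distribution is triangular, so the resultant acts at H/3 above the base = 6.4/3 = 2.133 m.

2.13 m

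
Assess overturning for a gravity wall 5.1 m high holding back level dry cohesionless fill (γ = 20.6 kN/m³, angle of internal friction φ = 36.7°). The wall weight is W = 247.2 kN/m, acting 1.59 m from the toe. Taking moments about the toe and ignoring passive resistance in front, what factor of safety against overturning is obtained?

3.43

K_a = tan²(45° − 36.7°/2) = 0.2519.
P_a = ½K_aγH² = 0.5×0.2519×20.6×5.1² = 67.47 kN/m, acting at H/3 = 1.700 m above the base.
Overturning moment M_o = P_a × H/3 = 67.47 × 1.700 = 114.7.
Resisting moment M_r = W × 1.59 = 247.2 × 1.59 = 393.0.
FS_overturning = M_r/M_o = 393.0/114.7 = 3.427.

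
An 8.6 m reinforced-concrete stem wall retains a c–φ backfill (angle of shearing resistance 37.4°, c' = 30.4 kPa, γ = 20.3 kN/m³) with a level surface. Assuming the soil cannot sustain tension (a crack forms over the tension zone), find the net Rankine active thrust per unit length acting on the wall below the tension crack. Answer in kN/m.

16.0 kN/m

K_a = 0.2443; √K_a = 0.4942.
Tension-crack depth z_c = 2c/(γ√K_a) = 2×30.4/(20.3×0.4942) = 6.060 m.
σ_a at base = K_a γ H − 2c√K_a = 0.2443×20.3×8.6 − 2×30.4×0.4942 = 12.59 kPa.
P_a = ½ × 12.59 × (H − z_c) = 0.5×12.59×2.540 = 15.99 kN/m.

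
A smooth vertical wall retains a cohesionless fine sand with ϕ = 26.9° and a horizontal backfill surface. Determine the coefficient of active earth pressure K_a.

0.377

K_a = tan²(45° − φ/2) = tan²(31.55°) = 0.3770.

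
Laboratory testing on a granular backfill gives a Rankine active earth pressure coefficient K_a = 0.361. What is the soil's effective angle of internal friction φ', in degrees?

28.0°

K_a = tan²(45° − φ/2) ⇒ 45° − φ/2 = arctan(√0.361) = 31.00°.
φ = 2(45° − 31.00°) = 28.00°.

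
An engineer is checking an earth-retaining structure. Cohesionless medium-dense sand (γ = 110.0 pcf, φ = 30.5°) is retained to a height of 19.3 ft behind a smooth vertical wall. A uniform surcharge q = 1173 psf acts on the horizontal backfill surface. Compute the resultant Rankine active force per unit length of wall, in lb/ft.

14100 lb/ft

K_a = tan²(45° − φ/2) = 0.3267.
Soil triangle: ½ K_a γ H² = 0.5×0.3267×110.0×19.3² = 6692 lb/ft.
Surcharge rectangle: K_a q H = 0.3267×1173×19.3 = 7395 lb/ft.
Total = 6692 + 7395 = 14090 lb/ft.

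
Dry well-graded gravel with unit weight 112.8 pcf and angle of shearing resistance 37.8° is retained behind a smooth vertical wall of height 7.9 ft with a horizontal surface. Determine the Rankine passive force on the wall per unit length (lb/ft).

K_p = tan²(45° + φ/2) = 4.167.
P_p = ½ K_p γ H² = 0.5 × 4.167 × 112.8 × 7.9² = 14670 lb/ft.

14700 lb/ft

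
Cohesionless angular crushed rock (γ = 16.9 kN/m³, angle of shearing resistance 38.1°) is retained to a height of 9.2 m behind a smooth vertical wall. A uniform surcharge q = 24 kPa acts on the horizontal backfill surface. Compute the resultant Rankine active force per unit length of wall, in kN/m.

K_a = tan²(45° − φ/2) = 0.2368.
Soil triangle: ½ K_a γ H² = 0.5×0.2368×16.9×9.2² = 169.4 kN/m.
Surcharge rectangle: K_a q H = 0.2368×24×9.2 = 52.29 kN/m.
Total = 169.4 + 52.29 = 221.7 kN/m.

222 kN/m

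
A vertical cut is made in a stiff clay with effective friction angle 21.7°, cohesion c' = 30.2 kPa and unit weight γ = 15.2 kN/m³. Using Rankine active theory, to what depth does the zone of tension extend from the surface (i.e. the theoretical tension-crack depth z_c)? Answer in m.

K_a = tan²(45° − 21.7°/2) = 0.4601; √K_a = 0.6783.
The active pressure is zero where K_a γ z = 2c√K_a, so z_c = 2c/(γ√K_a) = 2×30.2/(15.2×0.6783) = 5.858 m.

5.86 m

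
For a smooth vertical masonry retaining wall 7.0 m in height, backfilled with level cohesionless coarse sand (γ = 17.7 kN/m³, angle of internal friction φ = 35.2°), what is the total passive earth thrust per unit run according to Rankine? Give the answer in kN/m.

K_p = tan²(45° + φ/2) = 3.722.
P_p = ½ K_p γ H² = 0.5 × 3.722 × 17.7 × 7.0² = 1614 kN/m.

1610 kN/m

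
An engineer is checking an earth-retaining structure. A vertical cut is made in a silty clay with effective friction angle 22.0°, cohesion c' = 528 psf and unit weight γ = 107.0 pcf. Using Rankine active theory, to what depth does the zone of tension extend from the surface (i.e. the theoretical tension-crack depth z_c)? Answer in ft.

14.6 ft

K_a = tan²(45° − 22.0°/2) = 0.4550; √K_a = 0.6745.
The active pressure is zero where K_a γ z = 2c√K_a, so z_c = 2c/(γ√K_a) = 2×528/(107.0×0.6745) = 14.63 ft.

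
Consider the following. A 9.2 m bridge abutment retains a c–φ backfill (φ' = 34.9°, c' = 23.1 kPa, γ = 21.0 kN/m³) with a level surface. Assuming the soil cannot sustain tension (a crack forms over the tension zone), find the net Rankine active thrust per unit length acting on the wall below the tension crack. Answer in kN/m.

70.9 kN/m

K_a = 0.2721; √K_a = 0.5217.
Tension-crack depth z_c = 2c/(γ√K_a) = 2×23.1/(21.0×0.5217) = 4.217 m.
σ_a at base = K_a γ H − 2c√K_a = 0.2721×21.0×9.2 − 2×23.1×0.5217 = 28.48 kPa.
P_a = ½ × 28.48 × (H − z_c) = 0.5×28.48×4.983 = 70.95 kN/m.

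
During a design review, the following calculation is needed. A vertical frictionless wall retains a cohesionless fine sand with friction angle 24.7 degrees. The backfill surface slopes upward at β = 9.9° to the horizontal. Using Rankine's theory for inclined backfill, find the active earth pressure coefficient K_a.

K_a = cos β · (cos β − √(cos²β − cos²φ)) / (cos β + √(cos²β − cos²φ)).
cos β = 0.9851, cos φ = 0.9085, √(cos²β − cos²φ) = 0.3809.
K_a = 0.9851 × (0.9851 − 0.3809)/(0.9851 + 0.3809) = 0.4358.

0.436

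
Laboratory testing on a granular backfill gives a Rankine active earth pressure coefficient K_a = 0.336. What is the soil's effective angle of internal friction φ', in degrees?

K_a = tan²(45° − φ/2) ⇒ 45° − φ/2 = arctan(√0.336) = 30.10°.
φ = 2(45° − 30.10°) = 29.80°.

29.8°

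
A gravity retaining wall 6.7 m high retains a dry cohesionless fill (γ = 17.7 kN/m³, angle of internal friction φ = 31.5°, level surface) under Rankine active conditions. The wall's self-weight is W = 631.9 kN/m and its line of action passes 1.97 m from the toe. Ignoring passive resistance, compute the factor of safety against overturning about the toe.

K_a = tan²(45° − 31.5°/2) = 0.3136.
P_a = ½K_aγH² = 0.5×0.3136×17.7×6.7² = 124.6 kN/m, acting at H/3 = 2.233 m above the base.
Overturning moment M_o = P_a × H/3 = 124.6 × 2.233 = 278.3.
Resisting moment M_r = W × 1.97 = 631.9 × 1.97 = 1245.
FS_overturning = M_r/M_o = 1245/278.3 = 4.474.

4.47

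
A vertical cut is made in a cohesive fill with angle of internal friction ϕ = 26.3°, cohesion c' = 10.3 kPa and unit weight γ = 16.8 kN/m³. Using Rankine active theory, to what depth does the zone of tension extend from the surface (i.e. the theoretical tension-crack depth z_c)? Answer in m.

1.97 m

K_a = tan²(45° − 26.3°/2) = 0.3859; √K_a = 0.6212.
The active pressure is zero where K_a γ z = 2c√K_a, so z_c = 2c/(γ√K_a) = 2×10.3/(16.8×0.6212) = 1.974 m.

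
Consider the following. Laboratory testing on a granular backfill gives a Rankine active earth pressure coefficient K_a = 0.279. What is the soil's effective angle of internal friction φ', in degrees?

K_a = tan²(45° − φ/2) ⇒ 45° − φ/2 = arctan(√0.279) = 27.84°.
φ = 2(45° − 27.84°) = 34.31°.

34.3°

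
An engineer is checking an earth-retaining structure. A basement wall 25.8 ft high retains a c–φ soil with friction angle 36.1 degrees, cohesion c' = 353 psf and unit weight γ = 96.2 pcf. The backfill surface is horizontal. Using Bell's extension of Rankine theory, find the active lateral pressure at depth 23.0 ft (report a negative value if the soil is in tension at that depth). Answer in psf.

213 psf

K_a = (1 − sin φ)/(1 + sin φ) = 0.2585.
σ_a = K_a γ z − 2c√K_a = 0.2585×96.2×23.0 − 2×353×0.5084 = 213.0 psf.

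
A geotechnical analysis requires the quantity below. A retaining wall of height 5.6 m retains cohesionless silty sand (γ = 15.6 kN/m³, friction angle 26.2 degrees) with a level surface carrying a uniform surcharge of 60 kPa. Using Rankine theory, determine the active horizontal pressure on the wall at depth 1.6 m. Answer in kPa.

32.9 kPa

K_a = (1 − sin φ)/(1 + sin φ) = 0.3874.
σ_v = γz + q = 15.6 × 1.6 + 60 = 84.96 kPa.
σ_h = K_a σ_v = 0.3874 × 84.96 = 32.92 kPa.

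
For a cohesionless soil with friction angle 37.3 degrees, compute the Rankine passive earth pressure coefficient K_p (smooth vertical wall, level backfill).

K_p = (1 + sin φ)/(1 − sin φ) = tan²(45° + 37.3°/2) = 4.076.

4.08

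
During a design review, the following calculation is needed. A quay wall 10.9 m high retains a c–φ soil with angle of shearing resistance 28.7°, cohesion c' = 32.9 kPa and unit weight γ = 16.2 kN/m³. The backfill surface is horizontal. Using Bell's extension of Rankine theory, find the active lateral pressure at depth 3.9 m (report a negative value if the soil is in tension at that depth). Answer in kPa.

K_a = (1 − sin φ)/(1 + sin φ) = 0.3511.
σ_a = K_a γ z − 2c√K_a = 0.3511×16.2×3.9 − 2×32.9×0.5926 = -16.81 kPa.

-16.8 kPa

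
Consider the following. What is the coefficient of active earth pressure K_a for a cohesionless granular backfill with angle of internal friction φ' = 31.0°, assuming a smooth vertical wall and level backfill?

K_a = (1 − sin φ)/(1 + sin φ) = (1 − sin 31.0°)/(1 + sin 31.0°) = 0.3201.

0.320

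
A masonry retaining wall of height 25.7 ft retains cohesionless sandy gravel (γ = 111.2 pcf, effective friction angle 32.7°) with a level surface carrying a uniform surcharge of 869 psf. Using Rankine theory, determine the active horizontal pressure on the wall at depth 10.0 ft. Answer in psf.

591 psf

K_a = (1 − sin φ)/(1 + sin φ) = 0.2985.
σ_v = γz + q = 111.2 × 10.0 + 869 = 1981 psf.
σ_h = K_a σ_v = 0.2985 × 1981 = 591.3 psf.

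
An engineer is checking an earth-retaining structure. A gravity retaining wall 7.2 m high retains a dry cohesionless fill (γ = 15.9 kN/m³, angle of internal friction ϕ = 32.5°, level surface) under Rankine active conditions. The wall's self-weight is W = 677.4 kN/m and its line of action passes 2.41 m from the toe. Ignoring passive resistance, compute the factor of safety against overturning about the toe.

5.48

K_a = tan²(45° − 32.5°/2) = 0.3010.
P_a = ½K_aγH² = 0.5×0.3010×15.9×7.2² = 124.0 kN/m, acting at H/3 = 2.400 m above the base.
Overturning moment M_o = P_a × H/3 = 124.0 × 2.400 = 297.7.
Resisting moment M_r = W × 2.41 = 677.4 × 2.41 = 1633.
FS_overturning = M_r/M_o = 1633/297.7 = 5.484.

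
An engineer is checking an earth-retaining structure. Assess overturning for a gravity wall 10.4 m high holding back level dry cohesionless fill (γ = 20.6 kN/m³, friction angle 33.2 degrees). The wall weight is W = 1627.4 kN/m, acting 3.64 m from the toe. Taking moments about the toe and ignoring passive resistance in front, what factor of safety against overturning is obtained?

K_a = tan²(45° − 33.2°/2) = 0.2924.
P_a = ½K_aγH² = 0.5×0.2924×20.6×10.4² = 325.7 kN/m, acting at H/3 = 3.467 m above the base.
Overturning moment M_o = P_a × H/3 = 325.7 × 3.467 = 1129.
Resisting moment M_r = W × 3.64 = 1627.4 × 3.64 = 5924.
FS_overturning = M_r/M_o = 5924/1129 = 5.247.

5.25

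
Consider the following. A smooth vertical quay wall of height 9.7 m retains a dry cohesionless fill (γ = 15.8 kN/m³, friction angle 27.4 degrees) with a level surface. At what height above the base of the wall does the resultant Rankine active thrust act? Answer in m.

K_a = 0.3697.
The pressure distribution is triangular, so the resultant acts at H/3 above the base = 9.7/3 = 3.233 m.

3.23 m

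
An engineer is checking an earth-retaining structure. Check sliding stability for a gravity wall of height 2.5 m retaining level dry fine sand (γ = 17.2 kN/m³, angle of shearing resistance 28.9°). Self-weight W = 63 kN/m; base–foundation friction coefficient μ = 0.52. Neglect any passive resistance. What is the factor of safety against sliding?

K_a = tan²(45° − 28.9°/2) = 0.3484.
P_a = ½K_aγH² = 0.5×0.3484×17.2×2.5² = 18.72 kN/m, acting at H/3 = 0.8333 m above the base.
FS_sliding = μW / P_a = 0.52×63 / 18.72 = 1.750.

1.75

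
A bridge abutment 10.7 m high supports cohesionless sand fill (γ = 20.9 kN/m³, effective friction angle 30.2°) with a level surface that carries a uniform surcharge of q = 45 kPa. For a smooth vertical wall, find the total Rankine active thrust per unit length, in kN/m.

555 kN/m

K_a = tan²(45° − φ/2) = 0.3307.
Soil triangle: ½ K_a γ H² = 0.5×0.3307×20.9×10.7² = 395.6 kN/m.
Surcharge rectangle: K_a q H = 0.3307×45×10.7 = 159.2 kN/m.
Total = 395.6 + 159.2 = 554.8 kN/m.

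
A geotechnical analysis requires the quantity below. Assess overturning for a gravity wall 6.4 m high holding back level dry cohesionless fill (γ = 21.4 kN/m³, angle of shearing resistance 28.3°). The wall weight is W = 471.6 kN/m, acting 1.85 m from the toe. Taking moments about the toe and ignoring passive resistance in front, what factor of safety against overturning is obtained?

K_a = tan²(45° − 28.3°/2) = 0.3568.
P_a = ½K_aγH² = 0.5×0.3568×21.4×6.4² = 156.4 kN/m, acting at H/3 = 2.133 m above the base.
Overturning moment M_o = P_a × H/3 = 156.4 × 2.133 = 333.6.
Resisting moment M_r = W × 1.85 = 471.6 × 1.85 = 872.5.
FS_overturning = M_r/M_o = 872.5/333.6 = 2.615.

2.62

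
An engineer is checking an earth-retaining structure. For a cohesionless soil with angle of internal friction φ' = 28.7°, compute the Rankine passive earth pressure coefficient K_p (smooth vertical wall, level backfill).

2.85

K_p = (1 + sin φ)/(1 − sin φ) = tan²(45° + 28.7°/2) = 2.848.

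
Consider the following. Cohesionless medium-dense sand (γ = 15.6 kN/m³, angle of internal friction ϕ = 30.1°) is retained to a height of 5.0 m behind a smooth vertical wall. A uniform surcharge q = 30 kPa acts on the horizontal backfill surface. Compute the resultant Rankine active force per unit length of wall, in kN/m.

K_a = tan²(45° − φ/2) = 0.3320.
Soil triangle: ½ K_a γ H² = 0.5×0.3320×15.6×5.0² = 64.74 kN/m.
Surcharge rectangle: K_a q H = 0.3320×30×5.0 = 49.80 kN/m.
Total = 64.74 + 49.80 = 114.5 kN/m.

115 kN/m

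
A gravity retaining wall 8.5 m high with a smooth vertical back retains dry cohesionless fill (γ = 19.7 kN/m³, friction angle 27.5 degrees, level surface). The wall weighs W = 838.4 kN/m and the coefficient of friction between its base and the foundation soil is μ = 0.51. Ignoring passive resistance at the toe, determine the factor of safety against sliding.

K_a = tan²(45° − 27.5°/2) = 0.3682.
P_a = ½K_aγH² = 0.5×0.3682×19.7×8.5² = 262.1 kN/m, acting at H/3 = 2.833 m above the base.
FS_sliding = μW / P_a = 0.51×838.4 / 262.1 = 1.632.

1.63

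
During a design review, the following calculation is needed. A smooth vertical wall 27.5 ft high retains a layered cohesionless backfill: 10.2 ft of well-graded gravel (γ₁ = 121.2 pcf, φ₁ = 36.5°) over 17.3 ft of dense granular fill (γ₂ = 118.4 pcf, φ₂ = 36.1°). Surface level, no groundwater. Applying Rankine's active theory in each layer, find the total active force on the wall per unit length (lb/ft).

K_a1 = tan²(45°−36.5°/2) = 0.2541; K_a2 = tan²(45°−36.1°/2) = 0.2585.
Layer 1: σ at base = K_a1 γ₁ h₁ = 314.1 psf; P₁ = ½×314.1×10.2 = 1602.
Layer 2: σ_v at top = γ₁h₁ = 1236; σ_h top = K_a2×1236 = 319.6; σ_h base = K_a2×(1236+118.4×17.3) = 849.1.
P₂ = ½(319.6+849.1)×17.3 = 10110. Total P_a = 1602+10110 = 11710 lb/ft.

11700 lb/ft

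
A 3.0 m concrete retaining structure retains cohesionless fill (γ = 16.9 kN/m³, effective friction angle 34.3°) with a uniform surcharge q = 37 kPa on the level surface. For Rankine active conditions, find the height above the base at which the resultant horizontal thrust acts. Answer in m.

1.30 m

K_a = 0.2792.
Triangular part P₁ = ½K_aγH² = 21.23 at H/3 = 1.000 m; rectangular part P₂ = K_a q H = 30.99 at H/2 = 1.500 m.
ȳ = (P₁·1.000 + P₂·1.500)/(P₁+P₂) = 1.297 m.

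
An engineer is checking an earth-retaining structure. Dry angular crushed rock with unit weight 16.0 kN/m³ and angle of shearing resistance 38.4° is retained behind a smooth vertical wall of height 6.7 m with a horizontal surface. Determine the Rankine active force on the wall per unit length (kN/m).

K_a = tan²(45° − φ/2) = 0.2337.
P_a = ½ K_a γ H² = 0.5 × 0.2337 × 16.0 × 6.7² = 83.92 kN/m.

83.9 kN/m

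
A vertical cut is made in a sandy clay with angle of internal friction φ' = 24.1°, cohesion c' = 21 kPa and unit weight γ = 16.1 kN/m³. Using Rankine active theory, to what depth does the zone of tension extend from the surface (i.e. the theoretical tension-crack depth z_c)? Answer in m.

4.02 m

K_a = tan²(45° − 24.1°/2) = 0.4201; √K_a = 0.6482.
The active pressure is zero where K_a γ z = 2c√K_a, so z_c = 2c/(γ√K_a) = 2×21/(16.1×0.6482) = 4.025 m.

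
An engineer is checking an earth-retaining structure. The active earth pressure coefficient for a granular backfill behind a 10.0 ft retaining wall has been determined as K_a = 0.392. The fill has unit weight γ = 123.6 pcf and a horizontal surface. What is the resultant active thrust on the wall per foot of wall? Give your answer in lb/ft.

P = ½ K_a γ H² = 0.5 × 0.392 × 123.6 × 10.0² = 2423 lb/ft.

2420 lb/ft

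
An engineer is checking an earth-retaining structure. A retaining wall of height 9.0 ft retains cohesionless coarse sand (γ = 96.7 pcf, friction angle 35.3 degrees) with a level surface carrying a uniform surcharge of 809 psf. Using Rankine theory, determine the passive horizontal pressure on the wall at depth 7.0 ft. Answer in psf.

5550 psf

K_p = (1 + sin φ)/(1 − sin φ) = 3.738.
σ_v = γz + q = 96.7 × 7.0 + 809 = 1486 psf.
σ_h = K_p σ_v = 3.738 × 1486 = 5554 psf.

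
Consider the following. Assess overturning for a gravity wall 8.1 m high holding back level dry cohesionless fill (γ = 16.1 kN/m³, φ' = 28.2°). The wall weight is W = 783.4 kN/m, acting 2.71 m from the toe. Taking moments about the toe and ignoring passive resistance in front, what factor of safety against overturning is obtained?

4.16

K_a = tan²(45° − 28.2°/2) = 0.3582.
P_a = ½K_aγH² = 0.5×0.3582×16.1×8.1² = 189.2 kN/m, acting at H/3 = 2.700 m above the base.
Overturning moment M_o = P_a × H/3 = 189.2 × 2.700 = 510.8.
Resisting moment M_r = W × 2.71 = 783.4 × 2.71 = 2123.
FS_overturning = M_r/M_o = 2123/510.8 = 4.156.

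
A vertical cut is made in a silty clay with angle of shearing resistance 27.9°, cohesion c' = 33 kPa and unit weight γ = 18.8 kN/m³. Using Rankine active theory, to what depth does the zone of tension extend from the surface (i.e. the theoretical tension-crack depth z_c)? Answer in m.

5.83 m

K_a = tan²(45° − 27.9°/2) = 0.3625; √K_a = 0.6020.
The active pressure is zero where K_a γ z = 2c√K_a, so z_c = 2c/(γ√K_a) = 2×33/(18.8×0.6020) = 5.831 m.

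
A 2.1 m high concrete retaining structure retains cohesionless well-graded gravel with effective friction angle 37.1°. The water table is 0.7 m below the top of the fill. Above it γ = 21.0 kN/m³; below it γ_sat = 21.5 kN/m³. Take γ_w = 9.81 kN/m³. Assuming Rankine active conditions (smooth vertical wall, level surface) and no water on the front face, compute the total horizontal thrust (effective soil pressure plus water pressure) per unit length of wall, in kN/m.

18.8 kN/m

K_a = tan²(45° − φ/2) = 0.2475.
γ' = 21.5 − 9.81 = 11.69 kN/m³. Depth below WT = 1.4 m.
σ'_h at WT = K_a γ d_w = 3.638 kPa; at base = 3.638 + K_a γ' × 1.4 = 7.689 kPa.
P₁ (0–0.7 m) = ½×3.638×0.7 = 1.273. P₂ (0.7–2.1 m) = ½(3.638+7.689)×1.4 = 7.929.
P_w = ½ γ_w h₂² = 0.5×9.81×1.4² = 9.614. Total = 1.273+7.929+9.614 = 18.82 kN/m.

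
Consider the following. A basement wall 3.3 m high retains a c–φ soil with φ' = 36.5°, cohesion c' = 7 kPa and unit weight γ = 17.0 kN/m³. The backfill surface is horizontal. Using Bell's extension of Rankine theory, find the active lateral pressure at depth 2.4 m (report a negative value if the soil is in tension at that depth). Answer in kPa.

K_a = (1 − sin φ)/(1 + sin φ) = 0.2541.
σ_a = K_a γ z − 2c√K_a = 0.2541×17.0×2.4 − 2×7×0.5040 = 3.309 kPa.

3.31 kPa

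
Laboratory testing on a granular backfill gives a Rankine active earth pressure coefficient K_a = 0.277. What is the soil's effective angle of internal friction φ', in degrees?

K_a = tan²(45° − φ/2) ⇒ 45° − φ/2 = arctan(√0.277) = 27.76°.
φ = 2(45° − 27.76°) = 34.48°.

34.5°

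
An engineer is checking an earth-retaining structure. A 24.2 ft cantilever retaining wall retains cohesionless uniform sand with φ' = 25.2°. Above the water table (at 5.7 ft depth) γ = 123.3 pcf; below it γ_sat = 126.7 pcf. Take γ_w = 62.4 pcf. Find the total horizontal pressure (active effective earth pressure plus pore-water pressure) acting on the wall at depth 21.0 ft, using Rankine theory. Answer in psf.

1630 psf

K_a = (1 − sin φ)/(1 + sin φ) = 0.4027.
γ' = 126.7 − 62.4 = 64.30 pcf.
Effective vertical stress at 21.0 ft: σ'_v = 123.3×5.7 + 64.30×15.3 = 1687 psf.
σ'_h = K_a σ'_v = 0.4027 × 1687 = 679.3 psf; u = γ_w × 15.3 = 954.7 psf.
Total σ_h = 679.3 + 954.7 = 1634 psf.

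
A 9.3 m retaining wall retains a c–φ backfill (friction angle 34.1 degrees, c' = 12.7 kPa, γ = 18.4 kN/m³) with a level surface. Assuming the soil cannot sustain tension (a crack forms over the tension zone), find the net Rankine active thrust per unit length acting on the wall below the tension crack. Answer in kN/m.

116 kN/m

K_a = 0.2815; √K_a = 0.5306.
Tension-crack depth z_c = 2c/(γ√K_a) = 2×12.7/(18.4×0.5306) = 2.602 m.
σ_a at base = K_a γ H − 2c√K_a = 0.2815×18.4×9.3 − 2×12.7×0.5306 = 34.70 kPa.
P_a = ½ × 34.70 × (H − z_c) = 0.5×34.70×6.698 = 116.2 kN/m.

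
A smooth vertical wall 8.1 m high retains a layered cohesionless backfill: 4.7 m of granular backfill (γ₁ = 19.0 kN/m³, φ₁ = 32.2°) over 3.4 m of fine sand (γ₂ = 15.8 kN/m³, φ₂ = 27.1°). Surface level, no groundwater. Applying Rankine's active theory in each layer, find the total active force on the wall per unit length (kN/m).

K_a1 = tan²(45°−32.2°/2) = 0.3047; K_a2 = tan²(45°−27.1°/2) = 0.3741.
Layer 1: σ at base = K_a1 γ₁ h₁ = 27.21 kPa; P₁ = ½×27.21×4.7 = 63.95.
Layer 2: σ_v at top = γ₁h₁ = 89.30; σ_h top = K_a2×89.30 = 33.40; σ_h base = K_a2×(89.30+15.8×3.4) = 53.50.
P₂ = ½(33.40+53.50)×3.4 = 147.7. Total P_a = 63.95+147.7 = 211.7 kN/m.

212 kN/m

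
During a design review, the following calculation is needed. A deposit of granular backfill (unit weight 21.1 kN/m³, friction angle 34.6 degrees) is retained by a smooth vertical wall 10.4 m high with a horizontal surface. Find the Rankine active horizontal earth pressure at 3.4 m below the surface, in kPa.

K_a = (1 − sin φ)/(1 + sin φ) = 0.2756.
σ_h = K_a γ z = 0.2756 × 21.1 × 3.4 = 19.77 kPa.

19.8 kPa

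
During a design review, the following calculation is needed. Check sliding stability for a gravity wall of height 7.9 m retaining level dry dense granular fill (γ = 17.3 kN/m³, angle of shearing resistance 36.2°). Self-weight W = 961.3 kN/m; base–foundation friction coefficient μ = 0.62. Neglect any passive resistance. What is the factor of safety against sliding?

4.29

K_a = tan²(45° − 36.2°/2) = 0.2574.
P_a = ½K_aγH² = 0.5×0.2574×17.3×7.9² = 138.9 kN/m, acting at H/3 = 2.633 m above the base.
FS_sliding = μW / P_a = 0.62×961.3 / 138.9 = 4.289.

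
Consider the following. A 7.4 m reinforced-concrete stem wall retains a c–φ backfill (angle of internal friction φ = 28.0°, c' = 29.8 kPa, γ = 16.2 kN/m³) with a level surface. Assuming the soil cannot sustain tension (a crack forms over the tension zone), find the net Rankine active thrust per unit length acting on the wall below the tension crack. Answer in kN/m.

K_a = 0.3610; √K_a = 0.6009.
Tension-crack depth z_c = 2c/(γ√K_a) = 2×29.8/(16.2×0.6009) = 6.123 m.
σ_a at base = K_a γ H − 2c√K_a = 0.3610×16.2×7.4 − 2×29.8×0.6009 = 7.469 kPa.
P_a = ½ × 7.469 × (H − z_c) = 0.5×7.469×1.277 = 4.770 kN/m.

4.77 kN/m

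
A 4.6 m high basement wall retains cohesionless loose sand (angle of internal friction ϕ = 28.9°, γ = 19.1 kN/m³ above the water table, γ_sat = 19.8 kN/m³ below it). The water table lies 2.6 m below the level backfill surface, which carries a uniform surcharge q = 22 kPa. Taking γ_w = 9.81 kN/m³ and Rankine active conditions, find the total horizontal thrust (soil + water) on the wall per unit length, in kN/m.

119 kN/m

K_a = tan²(45° − φ/2) = 0.3484.
γ' = 19.8 − 9.81 = 9.990 kN/m³. h₂ = H − d_w = 2.0 m.
σ'_h: at surface K_a·q = 7.664; at WT K_a(q+γd_w) = 24.96; at base K_a(q+γd_w+γ'h₂) = 31.92 kPa.
P₁ = ½(7.664+24.96)×2.6 = 42.42; P₂ = ½(24.96+31.92)×2.0 = 56.89; P_w = ½γ_w h₂² = 19.62.
Total = 42.42+56.89+19.62 = 118.9 kN/m.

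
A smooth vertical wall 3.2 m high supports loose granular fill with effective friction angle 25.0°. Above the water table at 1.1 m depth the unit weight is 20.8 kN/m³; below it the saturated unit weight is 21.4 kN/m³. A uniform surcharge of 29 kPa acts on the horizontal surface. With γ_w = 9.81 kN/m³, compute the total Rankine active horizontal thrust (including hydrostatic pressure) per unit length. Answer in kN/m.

K_a = tan²(45° − φ/2) = 0.4059.
γ' = 21.4 − 9.81 = 11.59 kN/m³. h₂ = H − d_w = 2.1 m.
σ'_h: at surface K_a·q = 11.77; at WT K_a(q+γd_w) = 21.06; at base K_a(q+γd_w+γ'h₂) = 30.93 kPa.
P₁ = ½(11.77+21.06)×1.1 = 18.05; P₂ = ½(21.06+30.93)×2.1 = 54.59; P_w = ½γ_w h₂² = 21.63.
Total = 18.05+54.59+21.63 = 94.27 kN/m.

94.3 kN/m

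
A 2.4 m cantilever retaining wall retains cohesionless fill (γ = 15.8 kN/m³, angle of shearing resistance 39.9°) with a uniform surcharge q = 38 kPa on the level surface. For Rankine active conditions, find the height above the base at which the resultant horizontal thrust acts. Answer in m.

1.07 m

K_a = 0.2184.
Triangular part P₁ = ½K_aγH² = 9.940 at H/3 = 0.8000 m; rectangular part P₂ = K_a q H = 19.92 at H/2 = 1.200 m.
ȳ = (P₁·0.8000 + P₂·1.200)/(P₁+P₂) = 1.067 m.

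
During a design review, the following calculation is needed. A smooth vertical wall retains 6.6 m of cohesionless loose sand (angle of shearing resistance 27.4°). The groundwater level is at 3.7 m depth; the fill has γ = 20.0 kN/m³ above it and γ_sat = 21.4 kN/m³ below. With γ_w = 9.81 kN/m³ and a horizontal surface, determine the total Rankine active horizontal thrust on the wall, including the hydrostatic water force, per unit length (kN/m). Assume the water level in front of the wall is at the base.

K_a = tan²(45° − φ/2) = 0.3697.
γ' = 21.4 − 9.81 = 11.59 kN/m³. Depth below WT = 2.9 m.
σ'_h at WT = K_a γ d_w = 27.36 kPa; at base = 27.36 + K_a γ' × 2.9 = 39.78 kPa.
P₁ (0–3.7 m) = ½×27.36×3.7 = 50.61. P₂ (3.7–6.6 m) = ½(27.36+39.78)×2.9 = 97.35.
P_w = ½ γ_w h₂² = 0.5×9.81×2.9² = 41.25. Total = 50.61+97.35+41.25 = 189.2 kN/m.

189 kN/m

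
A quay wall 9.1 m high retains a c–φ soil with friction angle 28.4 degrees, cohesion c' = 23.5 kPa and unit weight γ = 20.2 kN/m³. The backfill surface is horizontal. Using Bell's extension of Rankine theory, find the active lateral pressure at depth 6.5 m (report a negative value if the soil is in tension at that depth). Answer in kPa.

K_a = (1 − sin φ)/(1 + sin φ) = 0.3554.
σ_a = K_a γ z − 2c√K_a = 0.3554×20.2×6.5 − 2×23.5×0.5961 = 18.64 kPa.

18.6 kPa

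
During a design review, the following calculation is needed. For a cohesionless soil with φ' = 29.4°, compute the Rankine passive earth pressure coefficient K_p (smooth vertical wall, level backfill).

K_p = (1 + sin φ)/(1 − sin φ) = tan²(45° + 29.4°/2) = 2.929.

2.93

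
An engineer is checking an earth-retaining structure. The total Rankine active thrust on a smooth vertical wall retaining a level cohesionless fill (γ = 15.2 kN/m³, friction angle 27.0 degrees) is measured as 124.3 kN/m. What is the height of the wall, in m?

K_a = 0.3755. P_a = ½ K_a γ H² ⇒ H = √(2P_a/(K_a γ)).
H = √(2×124.3/(0.3755×15.2)) = 6.599 m.

6.60 m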